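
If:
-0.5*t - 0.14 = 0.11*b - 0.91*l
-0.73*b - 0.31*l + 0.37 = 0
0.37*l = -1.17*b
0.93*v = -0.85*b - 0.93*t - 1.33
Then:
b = -1.48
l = 4.67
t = 8.55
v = -8.63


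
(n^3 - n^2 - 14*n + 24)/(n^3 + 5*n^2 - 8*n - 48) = (n - 2)/(n + 4)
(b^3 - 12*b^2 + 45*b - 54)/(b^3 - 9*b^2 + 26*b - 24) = (b^2 - 9*b + 18)/(b^2 - 6*b + 8)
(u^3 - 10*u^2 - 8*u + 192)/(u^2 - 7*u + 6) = (u^2 - 4*u - 32)/(u - 1)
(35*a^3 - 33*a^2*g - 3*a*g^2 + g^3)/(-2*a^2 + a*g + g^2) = (-35*a^2 - 2*a*g + g^2)/(2*a + g)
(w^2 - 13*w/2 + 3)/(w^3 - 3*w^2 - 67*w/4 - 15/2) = 2*(2*w - 1)/(4*w^2 + 12*w + 5)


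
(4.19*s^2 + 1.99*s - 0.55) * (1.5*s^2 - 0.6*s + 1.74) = 6.285*s^4 + 0.471*s^3 + 5.2716*s^2 + 3.7926*s - 0.957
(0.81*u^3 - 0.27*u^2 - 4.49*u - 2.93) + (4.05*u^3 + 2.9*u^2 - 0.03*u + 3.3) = 4.86*u^3 + 2.63*u^2 - 4.52*u + 0.37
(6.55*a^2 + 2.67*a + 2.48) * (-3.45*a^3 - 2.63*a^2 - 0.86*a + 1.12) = -22.5975*a^5 - 26.438*a^4 - 21.2111*a^3 - 1.4826*a^2 + 0.8576*a + 2.7776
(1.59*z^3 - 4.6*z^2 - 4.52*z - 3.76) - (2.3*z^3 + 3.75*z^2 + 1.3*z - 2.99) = -0.71*z^3 - 8.35*z^2 - 5.82*z - 0.77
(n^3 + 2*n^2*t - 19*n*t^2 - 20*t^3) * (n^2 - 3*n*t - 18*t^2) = n^5 - n^4*t - 43*n^3*t^2 + n^2*t^3 + 402*n*t^4 + 360*t^5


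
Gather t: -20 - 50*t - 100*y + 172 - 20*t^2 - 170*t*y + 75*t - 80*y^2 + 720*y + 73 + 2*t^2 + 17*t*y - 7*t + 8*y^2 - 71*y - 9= -18*t^2 + t*(18 - 153*y) - 72*y^2 + 549*y + 216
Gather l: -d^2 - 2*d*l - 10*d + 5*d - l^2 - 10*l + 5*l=-d^2 - 5*d - l^2 + l*(-2*d - 5)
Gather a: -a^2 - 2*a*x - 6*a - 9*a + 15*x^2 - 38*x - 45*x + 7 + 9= -a^2 + a*(-2*x - 15) + 15*x^2 - 83*x + 16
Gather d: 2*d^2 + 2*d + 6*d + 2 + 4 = 2*d^2 + 8*d + 6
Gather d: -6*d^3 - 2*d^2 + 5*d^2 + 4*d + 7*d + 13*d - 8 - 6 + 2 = -6*d^3 + 3*d^2 + 24*d - 12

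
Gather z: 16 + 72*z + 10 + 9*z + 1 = 81*z + 27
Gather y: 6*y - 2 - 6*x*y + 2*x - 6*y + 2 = -6*x*y + 2*x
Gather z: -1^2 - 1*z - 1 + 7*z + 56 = 6*z + 54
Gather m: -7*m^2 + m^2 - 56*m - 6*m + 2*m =-6*m^2 - 60*m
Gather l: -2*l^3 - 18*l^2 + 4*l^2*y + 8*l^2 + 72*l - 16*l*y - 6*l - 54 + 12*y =-2*l^3 + l^2*(4*y - 10) + l*(66 - 16*y) + 12*y - 54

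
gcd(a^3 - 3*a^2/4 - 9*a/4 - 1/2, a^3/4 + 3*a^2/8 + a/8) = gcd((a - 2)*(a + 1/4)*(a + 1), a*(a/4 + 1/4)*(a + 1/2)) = a + 1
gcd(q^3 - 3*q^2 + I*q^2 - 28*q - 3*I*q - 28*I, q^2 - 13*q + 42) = q - 7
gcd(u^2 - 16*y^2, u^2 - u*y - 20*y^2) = u + 4*y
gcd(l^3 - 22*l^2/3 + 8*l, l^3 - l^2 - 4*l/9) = l^2 - 4*l/3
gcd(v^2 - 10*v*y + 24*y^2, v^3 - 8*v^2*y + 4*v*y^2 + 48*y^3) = v^2 - 10*v*y + 24*y^2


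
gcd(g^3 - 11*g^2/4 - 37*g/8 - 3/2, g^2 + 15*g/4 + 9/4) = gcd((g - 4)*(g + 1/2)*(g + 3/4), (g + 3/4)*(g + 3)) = g + 3/4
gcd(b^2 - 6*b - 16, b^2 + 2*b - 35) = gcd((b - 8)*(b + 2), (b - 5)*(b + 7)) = 1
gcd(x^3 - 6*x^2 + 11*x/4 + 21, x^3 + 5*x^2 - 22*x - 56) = x - 4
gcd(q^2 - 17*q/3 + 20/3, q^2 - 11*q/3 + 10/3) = q - 5/3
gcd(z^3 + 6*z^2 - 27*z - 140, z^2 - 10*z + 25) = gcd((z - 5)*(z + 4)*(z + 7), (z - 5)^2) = z - 5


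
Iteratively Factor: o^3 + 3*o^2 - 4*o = (o)*(o^2 + 3*o - 4) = o*(o + 4)*(o - 1)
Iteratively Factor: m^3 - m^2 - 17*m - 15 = (m - 5)*(m^2 + 4*m + 3) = (m - 5)*(m + 3)*(m + 1)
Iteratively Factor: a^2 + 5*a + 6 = (a + 3)*(a + 2)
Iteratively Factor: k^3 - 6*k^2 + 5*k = (k - 5)*(k^2 - k) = (k - 5)*(k - 1)*(k)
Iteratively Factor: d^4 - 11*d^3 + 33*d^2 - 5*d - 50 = (d + 1)*(d^3 - 12*d^2 + 45*d - 50) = (d - 5)*(d + 1)*(d^2 - 7*d + 10) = (d - 5)*(d - 2)*(d + 1)*(d - 5)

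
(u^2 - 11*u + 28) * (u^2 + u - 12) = u^4 - 10*u^3 + 5*u^2 + 160*u - 336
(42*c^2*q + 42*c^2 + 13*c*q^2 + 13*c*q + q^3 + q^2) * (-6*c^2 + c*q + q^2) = -252*c^4*q - 252*c^4 - 36*c^3*q^2 - 36*c^3*q + 49*c^2*q^3 + 49*c^2*q^2 + 14*c*q^4 + 14*c*q^3 + q^5 + q^4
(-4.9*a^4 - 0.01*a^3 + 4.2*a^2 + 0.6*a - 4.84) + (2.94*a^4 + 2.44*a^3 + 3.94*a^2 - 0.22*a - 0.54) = -1.96*a^4 + 2.43*a^3 + 8.14*a^2 + 0.38*a - 5.38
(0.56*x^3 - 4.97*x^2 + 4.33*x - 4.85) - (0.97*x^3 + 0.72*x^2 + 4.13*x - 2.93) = -0.41*x^3 - 5.69*x^2 + 0.2*x - 1.92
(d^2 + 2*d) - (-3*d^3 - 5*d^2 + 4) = 3*d^3 + 6*d^2 + 2*d - 4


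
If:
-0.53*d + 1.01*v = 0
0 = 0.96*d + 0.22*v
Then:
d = 0.00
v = 0.00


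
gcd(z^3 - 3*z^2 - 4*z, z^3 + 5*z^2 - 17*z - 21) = z + 1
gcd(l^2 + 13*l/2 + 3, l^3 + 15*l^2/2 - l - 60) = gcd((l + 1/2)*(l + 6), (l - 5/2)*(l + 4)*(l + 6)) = l + 6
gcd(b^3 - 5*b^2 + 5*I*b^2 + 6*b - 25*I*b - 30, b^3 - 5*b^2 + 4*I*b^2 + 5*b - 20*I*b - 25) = b^2 + b*(-5 - I) + 5*I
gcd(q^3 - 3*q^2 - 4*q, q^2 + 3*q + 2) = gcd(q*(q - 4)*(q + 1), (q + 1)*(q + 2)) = q + 1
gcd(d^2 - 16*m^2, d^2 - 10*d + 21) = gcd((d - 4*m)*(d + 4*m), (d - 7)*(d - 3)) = 1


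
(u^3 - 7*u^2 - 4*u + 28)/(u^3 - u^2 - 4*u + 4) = (u - 7)/(u - 1)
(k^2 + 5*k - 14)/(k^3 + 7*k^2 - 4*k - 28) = 1/(k + 2)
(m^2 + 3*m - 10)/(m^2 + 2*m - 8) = (m + 5)/(m + 4)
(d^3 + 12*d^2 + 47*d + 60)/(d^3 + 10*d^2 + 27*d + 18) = (d^2 + 9*d + 20)/(d^2 + 7*d + 6)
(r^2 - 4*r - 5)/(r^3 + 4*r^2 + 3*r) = (r - 5)/(r*(r + 3))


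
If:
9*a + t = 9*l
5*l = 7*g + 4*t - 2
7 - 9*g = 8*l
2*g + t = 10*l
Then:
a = 433/2907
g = 229/323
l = 25/323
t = -208/323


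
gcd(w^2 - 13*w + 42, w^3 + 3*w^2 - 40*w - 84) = w - 6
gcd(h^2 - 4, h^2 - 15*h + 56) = 1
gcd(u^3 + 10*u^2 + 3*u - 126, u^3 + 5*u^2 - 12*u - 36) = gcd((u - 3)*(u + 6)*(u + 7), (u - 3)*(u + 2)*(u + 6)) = u^2 + 3*u - 18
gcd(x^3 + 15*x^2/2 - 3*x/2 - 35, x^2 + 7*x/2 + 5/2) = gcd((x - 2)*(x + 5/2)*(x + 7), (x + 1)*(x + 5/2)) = x + 5/2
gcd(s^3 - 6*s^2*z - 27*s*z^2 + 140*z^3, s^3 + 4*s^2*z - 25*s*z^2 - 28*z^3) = -s + 4*z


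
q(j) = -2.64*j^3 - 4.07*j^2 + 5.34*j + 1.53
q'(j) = -7.92*j^2 - 8.14*j + 5.34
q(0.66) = 2.52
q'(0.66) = -3.48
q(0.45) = 2.87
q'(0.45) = 0.07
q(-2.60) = 6.53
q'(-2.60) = -27.04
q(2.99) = -89.46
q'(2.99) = -89.80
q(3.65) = -161.58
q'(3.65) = -129.89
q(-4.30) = 113.21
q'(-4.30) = -106.10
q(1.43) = -6.88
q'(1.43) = -22.50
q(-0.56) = -2.27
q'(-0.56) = 7.41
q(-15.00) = 7915.68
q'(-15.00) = -1654.56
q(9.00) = -2204.64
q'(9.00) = -709.44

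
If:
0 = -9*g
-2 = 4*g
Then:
No Solution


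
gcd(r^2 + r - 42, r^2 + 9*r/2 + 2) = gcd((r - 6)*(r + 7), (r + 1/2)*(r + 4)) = 1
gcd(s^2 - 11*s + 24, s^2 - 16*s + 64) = s - 8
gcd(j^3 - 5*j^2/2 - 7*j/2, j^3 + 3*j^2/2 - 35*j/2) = j^2 - 7*j/2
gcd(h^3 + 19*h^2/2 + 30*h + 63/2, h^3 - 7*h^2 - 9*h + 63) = h + 3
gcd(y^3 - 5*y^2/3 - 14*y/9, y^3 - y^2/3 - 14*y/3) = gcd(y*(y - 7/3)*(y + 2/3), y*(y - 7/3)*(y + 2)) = y^2 - 7*y/3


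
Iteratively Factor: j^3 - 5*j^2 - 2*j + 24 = (j - 4)*(j^2 - j - 6) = (j - 4)*(j + 2)*(j - 3)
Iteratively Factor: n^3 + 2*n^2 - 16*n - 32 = (n + 4)*(n^2 - 2*n - 8) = (n + 2)*(n + 4)*(n - 4)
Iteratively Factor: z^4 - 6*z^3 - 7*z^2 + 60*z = (z - 4)*(z^3 - 2*z^2 - 15*z) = (z - 5)*(z - 4)*(z^2 + 3*z) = (z - 5)*(z - 4)*(z + 3)*(z)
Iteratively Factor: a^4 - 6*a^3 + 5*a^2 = (a)*(a^3 - 6*a^2 + 5*a) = a*(a - 1)*(a^2 - 5*a) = a*(a - 5)*(a - 1)*(a)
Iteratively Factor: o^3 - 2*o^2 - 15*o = (o - 5)*(o^2 + 3*o) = (o - 5)*(o + 3)*(o)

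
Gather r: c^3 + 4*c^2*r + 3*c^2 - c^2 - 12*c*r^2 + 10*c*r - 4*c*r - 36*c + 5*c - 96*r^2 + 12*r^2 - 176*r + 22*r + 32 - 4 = c^3 + 2*c^2 - 31*c + r^2*(-12*c - 84) + r*(4*c^2 + 6*c - 154) + 28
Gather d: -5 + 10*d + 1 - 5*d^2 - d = -5*d^2 + 9*d - 4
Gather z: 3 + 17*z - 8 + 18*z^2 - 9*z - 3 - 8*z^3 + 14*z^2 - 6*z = -8*z^3 + 32*z^2 + 2*z - 8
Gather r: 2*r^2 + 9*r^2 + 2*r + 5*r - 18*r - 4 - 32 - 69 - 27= 11*r^2 - 11*r - 132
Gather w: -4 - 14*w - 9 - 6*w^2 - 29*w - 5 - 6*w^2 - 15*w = -12*w^2 - 58*w - 18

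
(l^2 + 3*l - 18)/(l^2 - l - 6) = (l + 6)/(l + 2)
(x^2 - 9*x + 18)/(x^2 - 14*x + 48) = (x - 3)/(x - 8)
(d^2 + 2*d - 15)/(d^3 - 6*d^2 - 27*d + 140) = (d - 3)/(d^2 - 11*d + 28)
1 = 1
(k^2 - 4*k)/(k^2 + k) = (k - 4)/(k + 1)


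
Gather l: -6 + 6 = 0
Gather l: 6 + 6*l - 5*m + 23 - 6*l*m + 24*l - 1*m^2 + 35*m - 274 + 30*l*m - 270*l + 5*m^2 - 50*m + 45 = l*(24*m - 240) + 4*m^2 - 20*m - 200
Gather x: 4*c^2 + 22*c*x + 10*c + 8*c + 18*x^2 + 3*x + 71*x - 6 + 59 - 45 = 4*c^2 + 18*c + 18*x^2 + x*(22*c + 74) + 8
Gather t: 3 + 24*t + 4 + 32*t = 56*t + 7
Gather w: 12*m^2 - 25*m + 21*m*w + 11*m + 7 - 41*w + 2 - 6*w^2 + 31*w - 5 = 12*m^2 - 14*m - 6*w^2 + w*(21*m - 10) + 4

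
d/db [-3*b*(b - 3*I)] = -6*b + 9*I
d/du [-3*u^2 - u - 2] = -6*u - 1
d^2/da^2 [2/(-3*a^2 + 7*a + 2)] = 4*(-9*a^2 + 21*a + (6*a - 7)^2 + 6)/(-3*a^2 + 7*a + 2)^3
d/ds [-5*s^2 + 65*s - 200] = 65 - 10*s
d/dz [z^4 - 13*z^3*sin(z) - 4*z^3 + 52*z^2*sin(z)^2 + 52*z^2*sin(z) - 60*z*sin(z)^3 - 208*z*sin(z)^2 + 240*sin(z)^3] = -13*z^3*cos(z) + 4*z^3 - 39*z^2*sin(z) + 52*z^2*sin(2*z) + 52*z^2*cos(z) - 12*z^2 - 180*z*sin(z)^2*cos(z) + 104*z*sin(z)^2 + 104*z*sin(z) - 208*z*sin(2*z) - 60*sin(z)^3 + 720*sin(z)^2*cos(z) - 208*sin(z)^2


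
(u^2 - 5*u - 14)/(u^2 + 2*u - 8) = (u^2 - 5*u - 14)/(u^2 + 2*u - 8)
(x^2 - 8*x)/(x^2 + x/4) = 4*(x - 8)/(4*x + 1)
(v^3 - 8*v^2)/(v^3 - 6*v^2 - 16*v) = v/(v + 2)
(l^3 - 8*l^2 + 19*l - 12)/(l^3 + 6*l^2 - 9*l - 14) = (l^3 - 8*l^2 + 19*l - 12)/(l^3 + 6*l^2 - 9*l - 14)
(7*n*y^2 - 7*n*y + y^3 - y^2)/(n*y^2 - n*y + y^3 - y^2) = (7*n + y)/(n + y)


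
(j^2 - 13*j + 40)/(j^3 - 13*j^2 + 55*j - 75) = (j - 8)/(j^2 - 8*j + 15)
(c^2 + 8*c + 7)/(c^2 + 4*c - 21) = (c + 1)/(c - 3)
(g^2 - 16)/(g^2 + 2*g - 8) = (g - 4)/(g - 2)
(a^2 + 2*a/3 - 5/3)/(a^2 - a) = (a + 5/3)/a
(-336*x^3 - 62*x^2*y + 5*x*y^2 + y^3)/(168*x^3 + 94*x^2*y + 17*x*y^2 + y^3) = (-8*x + y)/(4*x + y)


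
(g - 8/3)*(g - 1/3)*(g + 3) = g^3 - 73*g/9 + 8/3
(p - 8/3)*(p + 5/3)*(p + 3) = p^3 + 2*p^2 - 67*p/9 - 40/3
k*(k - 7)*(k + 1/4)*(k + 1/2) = k^4 - 25*k^3/4 - 41*k^2/8 - 7*k/8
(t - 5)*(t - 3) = t^2 - 8*t + 15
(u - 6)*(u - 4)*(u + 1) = u^3 - 9*u^2 + 14*u + 24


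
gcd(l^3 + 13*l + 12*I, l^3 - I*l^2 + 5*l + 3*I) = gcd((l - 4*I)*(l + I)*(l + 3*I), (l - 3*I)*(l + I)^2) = l + I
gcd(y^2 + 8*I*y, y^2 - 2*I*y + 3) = 1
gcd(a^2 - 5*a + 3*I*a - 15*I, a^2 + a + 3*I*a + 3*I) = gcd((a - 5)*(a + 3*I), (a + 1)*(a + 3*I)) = a + 3*I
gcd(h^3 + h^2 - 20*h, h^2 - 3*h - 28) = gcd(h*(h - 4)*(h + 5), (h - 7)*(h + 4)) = 1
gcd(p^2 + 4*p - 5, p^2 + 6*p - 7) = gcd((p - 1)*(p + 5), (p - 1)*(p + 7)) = p - 1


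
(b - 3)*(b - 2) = b^2 - 5*b + 6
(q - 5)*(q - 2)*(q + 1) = q^3 - 6*q^2 + 3*q + 10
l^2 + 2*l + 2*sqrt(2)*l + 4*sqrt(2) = (l + 2)*(l + 2*sqrt(2))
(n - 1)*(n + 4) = n^2 + 3*n - 4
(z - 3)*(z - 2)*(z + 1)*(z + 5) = z^4 + z^3 - 19*z^2 + 11*z + 30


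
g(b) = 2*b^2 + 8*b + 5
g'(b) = 4*b + 8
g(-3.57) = 1.93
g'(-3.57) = -6.28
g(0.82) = 12.90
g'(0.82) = 11.28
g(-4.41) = 8.62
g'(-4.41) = -9.64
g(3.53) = 58.16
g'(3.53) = 22.12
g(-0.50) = 1.50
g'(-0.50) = 6.00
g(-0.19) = 3.55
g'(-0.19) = 7.24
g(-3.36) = 0.70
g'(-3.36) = -5.44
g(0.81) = 12.79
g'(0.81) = 11.24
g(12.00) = 389.00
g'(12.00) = 56.00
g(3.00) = 47.00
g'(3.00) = 20.00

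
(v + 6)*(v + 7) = v^2 + 13*v + 42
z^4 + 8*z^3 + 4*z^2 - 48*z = z*(z - 2)*(z + 4)*(z + 6)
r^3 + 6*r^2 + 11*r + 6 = (r + 1)*(r + 2)*(r + 3)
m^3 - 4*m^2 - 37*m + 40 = (m - 8)*(m - 1)*(m + 5)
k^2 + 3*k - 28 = (k - 4)*(k + 7)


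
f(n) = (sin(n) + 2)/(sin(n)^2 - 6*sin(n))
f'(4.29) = -0.15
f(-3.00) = 2.14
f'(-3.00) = -16.54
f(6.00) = 0.98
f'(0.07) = 67.93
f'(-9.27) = -13.82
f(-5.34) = -0.67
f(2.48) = -0.79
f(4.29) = 0.17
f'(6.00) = 4.07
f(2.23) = -0.68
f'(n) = (-2*sin(n)*cos(n) + 6*cos(n))*(sin(n) + 2)/(sin(n)^2 - 6*sin(n))^2 + cos(n)/(sin(n)^2 - 6*sin(n))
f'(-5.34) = 0.27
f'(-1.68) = -0.03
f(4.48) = 0.15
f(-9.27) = 1.95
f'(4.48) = -0.07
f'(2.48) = -0.66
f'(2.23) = -0.30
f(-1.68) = 0.14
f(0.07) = -4.99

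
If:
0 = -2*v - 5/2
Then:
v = -5/4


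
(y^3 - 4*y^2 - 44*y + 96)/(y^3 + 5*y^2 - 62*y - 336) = (y - 2)/(y + 7)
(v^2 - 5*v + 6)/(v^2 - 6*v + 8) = (v - 3)/(v - 4)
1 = 1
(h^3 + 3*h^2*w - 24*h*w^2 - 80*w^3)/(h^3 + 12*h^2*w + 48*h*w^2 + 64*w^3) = (h - 5*w)/(h + 4*w)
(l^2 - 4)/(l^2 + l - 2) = (l - 2)/(l - 1)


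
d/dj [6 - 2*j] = -2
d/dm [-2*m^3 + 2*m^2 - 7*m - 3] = -6*m^2 + 4*m - 7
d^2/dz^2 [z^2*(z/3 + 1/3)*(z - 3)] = 4*z^2 - 4*z - 2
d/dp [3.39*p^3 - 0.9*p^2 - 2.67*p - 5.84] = 10.17*p^2 - 1.8*p - 2.67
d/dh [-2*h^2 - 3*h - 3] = -4*h - 3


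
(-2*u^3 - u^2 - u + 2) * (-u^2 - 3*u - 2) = 2*u^5 + 7*u^4 + 8*u^3 + 3*u^2 - 4*u - 4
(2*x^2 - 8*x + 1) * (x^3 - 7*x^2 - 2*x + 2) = 2*x^5 - 22*x^4 + 53*x^3 + 13*x^2 - 18*x + 2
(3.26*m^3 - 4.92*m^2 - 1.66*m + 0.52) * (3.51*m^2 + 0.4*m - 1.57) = 11.4426*m^5 - 15.9652*m^4 - 12.9128*m^3 + 8.8856*m^2 + 2.8142*m - 0.8164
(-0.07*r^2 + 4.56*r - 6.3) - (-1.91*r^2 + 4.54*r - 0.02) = 1.84*r^2 + 0.0199999999999996*r - 6.28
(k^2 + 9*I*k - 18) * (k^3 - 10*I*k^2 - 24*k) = k^5 - I*k^4 + 48*k^3 - 36*I*k^2 + 432*k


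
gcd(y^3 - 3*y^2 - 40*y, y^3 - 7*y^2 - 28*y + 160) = y^2 - 3*y - 40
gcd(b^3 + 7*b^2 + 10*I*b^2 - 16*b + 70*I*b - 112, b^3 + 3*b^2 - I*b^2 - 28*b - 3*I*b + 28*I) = b + 7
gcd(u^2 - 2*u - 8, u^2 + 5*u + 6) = u + 2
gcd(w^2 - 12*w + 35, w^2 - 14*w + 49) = w - 7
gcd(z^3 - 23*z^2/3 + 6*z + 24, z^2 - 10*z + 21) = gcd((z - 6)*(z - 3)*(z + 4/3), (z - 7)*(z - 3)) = z - 3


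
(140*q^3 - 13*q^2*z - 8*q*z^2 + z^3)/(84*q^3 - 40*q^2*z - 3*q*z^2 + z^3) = (-20*q^2 - q*z + z^2)/(-12*q^2 + 4*q*z + z^2)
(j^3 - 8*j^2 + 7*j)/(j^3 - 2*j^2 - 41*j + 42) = j/(j + 6)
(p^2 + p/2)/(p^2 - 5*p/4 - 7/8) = 4*p/(4*p - 7)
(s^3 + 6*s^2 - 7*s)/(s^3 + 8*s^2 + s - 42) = s*(s - 1)/(s^2 + s - 6)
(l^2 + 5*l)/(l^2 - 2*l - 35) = l/(l - 7)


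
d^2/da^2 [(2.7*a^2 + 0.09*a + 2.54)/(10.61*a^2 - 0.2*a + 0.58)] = (4.54747350886464e-13*a^4 + 31.721778*a^3 + 1615.907244*a^2 - 35.662332*a - 29.220664)/(1194.389981*a^6 - 67.54326*a^5 + 197.148654*a^4 - 7.39256*a^3 + 10.777212*a^2 - 0.20184*a + 0.195112)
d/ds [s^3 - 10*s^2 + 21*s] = 3*s^2 - 20*s + 21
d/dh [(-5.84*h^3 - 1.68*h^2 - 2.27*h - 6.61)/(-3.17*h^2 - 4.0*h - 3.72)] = (18.5128*h^4 + 46.72*h^3 + 64.6985*h^2 - 29.4082*h - 17.9956)/(10.0489*h^4 + 25.36*h^3 + 39.5848*h^2 + 29.76*h + 13.8384)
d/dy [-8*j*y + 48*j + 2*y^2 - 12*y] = -8*j + 4*y - 12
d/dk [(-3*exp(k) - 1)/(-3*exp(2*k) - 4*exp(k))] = (-9*exp(2*k) - 6*exp(k) - 4)*exp(-k)/(9*exp(2*k) + 24*exp(k) + 16)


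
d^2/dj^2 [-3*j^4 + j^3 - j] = 6*j*(1 - 6*j)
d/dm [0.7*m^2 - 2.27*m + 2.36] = 1.4*m - 2.27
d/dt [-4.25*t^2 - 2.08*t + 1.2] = -8.5*t - 2.08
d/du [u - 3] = 1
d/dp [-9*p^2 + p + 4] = 1 - 18*p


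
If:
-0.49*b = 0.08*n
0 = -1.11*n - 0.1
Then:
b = 0.01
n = -0.09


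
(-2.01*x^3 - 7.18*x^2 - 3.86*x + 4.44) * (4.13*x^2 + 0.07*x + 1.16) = -8.3013*x^5 - 29.7941*x^4 - 18.776*x^3 + 9.7382*x^2 - 4.1668*x + 5.1504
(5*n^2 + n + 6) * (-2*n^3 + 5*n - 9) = -10*n^5 - 2*n^4 + 13*n^3 - 40*n^2 + 21*n - 54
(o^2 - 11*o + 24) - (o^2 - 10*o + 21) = 3 - o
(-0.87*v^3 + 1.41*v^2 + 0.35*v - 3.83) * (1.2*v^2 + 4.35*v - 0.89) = -1.044*v^5 - 2.0925*v^4 + 7.3278*v^3 - 4.3284*v^2 - 16.972*v + 3.4087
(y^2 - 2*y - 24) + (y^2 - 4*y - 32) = 2*y^2 - 6*y - 56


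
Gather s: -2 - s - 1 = -s - 3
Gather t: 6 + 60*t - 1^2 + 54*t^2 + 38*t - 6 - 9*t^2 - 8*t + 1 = 45*t^2 + 90*t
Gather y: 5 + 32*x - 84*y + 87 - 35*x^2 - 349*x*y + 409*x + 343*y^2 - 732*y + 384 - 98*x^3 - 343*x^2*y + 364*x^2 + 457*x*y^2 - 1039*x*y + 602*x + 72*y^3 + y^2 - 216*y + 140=-98*x^3 + 329*x^2 + 1043*x + 72*y^3 + y^2*(457*x + 344) + y*(-343*x^2 - 1388*x - 1032) + 616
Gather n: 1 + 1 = 2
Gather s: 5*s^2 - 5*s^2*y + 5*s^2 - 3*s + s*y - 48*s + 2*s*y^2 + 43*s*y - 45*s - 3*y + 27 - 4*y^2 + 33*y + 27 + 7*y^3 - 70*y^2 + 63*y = s^2*(10 - 5*y) + s*(2*y^2 + 44*y - 96) + 7*y^3 - 74*y^2 + 93*y + 54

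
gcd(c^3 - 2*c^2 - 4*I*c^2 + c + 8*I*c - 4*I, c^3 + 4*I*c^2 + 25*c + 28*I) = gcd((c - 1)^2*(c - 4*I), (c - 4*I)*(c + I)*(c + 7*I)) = c - 4*I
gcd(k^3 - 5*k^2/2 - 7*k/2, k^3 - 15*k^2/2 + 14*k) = k^2 - 7*k/2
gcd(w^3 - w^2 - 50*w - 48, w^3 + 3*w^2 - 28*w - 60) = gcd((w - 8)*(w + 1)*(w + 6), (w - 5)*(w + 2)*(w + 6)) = w + 6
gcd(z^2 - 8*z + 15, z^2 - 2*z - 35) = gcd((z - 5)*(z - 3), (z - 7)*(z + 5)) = 1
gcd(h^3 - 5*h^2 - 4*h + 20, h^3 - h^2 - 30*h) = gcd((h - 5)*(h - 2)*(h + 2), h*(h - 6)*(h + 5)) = 1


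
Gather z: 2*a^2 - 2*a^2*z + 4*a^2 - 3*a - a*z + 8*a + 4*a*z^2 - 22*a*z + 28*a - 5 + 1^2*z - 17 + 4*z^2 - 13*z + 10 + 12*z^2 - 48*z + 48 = 6*a^2 + 33*a + z^2*(4*a + 16) + z*(-2*a^2 - 23*a - 60) + 36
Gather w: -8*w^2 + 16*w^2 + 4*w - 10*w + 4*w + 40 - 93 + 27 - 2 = 8*w^2 - 2*w - 28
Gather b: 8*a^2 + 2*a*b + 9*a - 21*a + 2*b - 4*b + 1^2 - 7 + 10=8*a^2 - 12*a + b*(2*a - 2) + 4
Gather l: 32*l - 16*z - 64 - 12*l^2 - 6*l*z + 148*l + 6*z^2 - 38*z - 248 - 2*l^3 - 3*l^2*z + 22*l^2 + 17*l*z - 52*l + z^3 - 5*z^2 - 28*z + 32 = -2*l^3 + l^2*(10 - 3*z) + l*(11*z + 128) + z^3 + z^2 - 82*z - 280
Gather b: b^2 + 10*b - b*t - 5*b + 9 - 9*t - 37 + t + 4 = b^2 + b*(5 - t) - 8*t - 24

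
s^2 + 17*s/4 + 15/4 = (s + 5/4)*(s + 3)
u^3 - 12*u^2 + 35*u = u*(u - 7)*(u - 5)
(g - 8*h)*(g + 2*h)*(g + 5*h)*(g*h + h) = g^4*h - g^3*h^2 + g^3*h - 46*g^2*h^3 - g^2*h^2 - 80*g*h^4 - 46*g*h^3 - 80*h^4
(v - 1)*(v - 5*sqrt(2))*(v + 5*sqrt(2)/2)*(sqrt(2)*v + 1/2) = sqrt(2)*v^4 - 9*v^3/2 - sqrt(2)*v^3 - 105*sqrt(2)*v^2/4 + 9*v^2/2 - 25*v/2 + 105*sqrt(2)*v/4 + 25/2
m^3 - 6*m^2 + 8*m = m*(m - 4)*(m - 2)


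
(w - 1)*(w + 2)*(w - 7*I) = w^3 + w^2 - 7*I*w^2 - 2*w - 7*I*w + 14*I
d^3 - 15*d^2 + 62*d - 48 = (d - 8)*(d - 6)*(d - 1)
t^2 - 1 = (t - 1)*(t + 1)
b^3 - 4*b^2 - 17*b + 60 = (b - 5)*(b - 3)*(b + 4)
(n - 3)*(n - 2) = n^2 - 5*n + 6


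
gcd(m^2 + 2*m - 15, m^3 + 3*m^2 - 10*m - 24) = m - 3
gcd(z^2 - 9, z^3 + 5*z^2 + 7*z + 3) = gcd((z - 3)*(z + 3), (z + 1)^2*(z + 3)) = z + 3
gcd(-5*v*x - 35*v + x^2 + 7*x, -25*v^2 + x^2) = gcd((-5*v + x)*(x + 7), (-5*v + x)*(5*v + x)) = -5*v + x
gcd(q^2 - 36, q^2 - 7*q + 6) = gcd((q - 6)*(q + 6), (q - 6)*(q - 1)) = q - 6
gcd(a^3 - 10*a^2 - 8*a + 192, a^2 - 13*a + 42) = a - 6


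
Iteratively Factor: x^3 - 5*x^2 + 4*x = (x)*(x^2 - 5*x + 4) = x*(x - 1)*(x - 4)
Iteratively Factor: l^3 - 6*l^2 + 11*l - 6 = (l - 1)*(l^2 - 5*l + 6) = (l - 2)*(l - 1)*(l - 3)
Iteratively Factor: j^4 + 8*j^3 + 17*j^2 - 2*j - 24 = (j + 2)*(j^3 + 6*j^2 + 5*j - 12) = (j + 2)*(j + 3)*(j^2 + 3*j - 4) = (j + 2)*(j + 3)*(j + 4)*(j - 1)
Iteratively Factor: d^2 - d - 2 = (d + 1)*(d - 2)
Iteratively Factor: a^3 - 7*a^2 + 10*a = (a - 2)*(a^2 - 5*a) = (a - 5)*(a - 2)*(a)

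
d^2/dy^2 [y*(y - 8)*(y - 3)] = 6*y - 22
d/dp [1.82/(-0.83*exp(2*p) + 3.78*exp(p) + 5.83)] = (3.0212*exp(p) - 6.8796)*exp(p)/(-0.83*exp(2*p) + 3.78*exp(p) + 5.83)^2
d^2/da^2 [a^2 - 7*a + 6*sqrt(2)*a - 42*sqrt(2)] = 2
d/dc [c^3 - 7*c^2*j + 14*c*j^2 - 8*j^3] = 3*c^2 - 14*c*j + 14*j^2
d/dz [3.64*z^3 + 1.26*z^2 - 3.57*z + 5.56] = 10.92*z^2 + 2.52*z - 3.57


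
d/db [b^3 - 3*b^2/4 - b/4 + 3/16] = 3*b^2 - 3*b/2 - 1/4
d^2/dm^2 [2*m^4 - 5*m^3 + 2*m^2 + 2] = 24*m^2 - 30*m + 4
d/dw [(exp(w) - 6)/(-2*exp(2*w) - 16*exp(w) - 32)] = (exp(w) - 16)*exp(w)/(2*(exp(3*w) + 12*exp(2*w) + 48*exp(w) + 64))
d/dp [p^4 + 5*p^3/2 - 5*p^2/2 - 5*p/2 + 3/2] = 4*p^3 + 15*p^2/2 - 5*p - 5/2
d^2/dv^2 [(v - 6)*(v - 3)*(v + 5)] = 6*v - 8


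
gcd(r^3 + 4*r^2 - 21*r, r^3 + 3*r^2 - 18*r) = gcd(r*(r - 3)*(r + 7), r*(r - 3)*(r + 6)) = r^2 - 3*r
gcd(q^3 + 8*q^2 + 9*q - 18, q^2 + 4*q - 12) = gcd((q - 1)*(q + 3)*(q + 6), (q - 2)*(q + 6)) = q + 6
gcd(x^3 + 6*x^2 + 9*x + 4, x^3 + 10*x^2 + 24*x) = x + 4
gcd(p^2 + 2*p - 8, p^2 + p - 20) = 1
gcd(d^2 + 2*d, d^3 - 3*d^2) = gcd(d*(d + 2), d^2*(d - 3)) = d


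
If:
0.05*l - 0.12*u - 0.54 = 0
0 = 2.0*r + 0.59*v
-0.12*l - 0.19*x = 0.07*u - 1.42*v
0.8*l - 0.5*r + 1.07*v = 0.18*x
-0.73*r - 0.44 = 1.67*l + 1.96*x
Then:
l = 0.28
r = 0.08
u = -4.38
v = -0.26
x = -0.49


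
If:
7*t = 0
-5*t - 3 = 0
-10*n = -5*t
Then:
No Solution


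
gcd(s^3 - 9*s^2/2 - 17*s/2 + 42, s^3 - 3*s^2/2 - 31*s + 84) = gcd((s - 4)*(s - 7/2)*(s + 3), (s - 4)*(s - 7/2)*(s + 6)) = s^2 - 15*s/2 + 14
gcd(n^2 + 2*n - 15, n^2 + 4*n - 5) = n + 5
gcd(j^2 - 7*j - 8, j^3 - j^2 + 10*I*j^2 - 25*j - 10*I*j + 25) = 1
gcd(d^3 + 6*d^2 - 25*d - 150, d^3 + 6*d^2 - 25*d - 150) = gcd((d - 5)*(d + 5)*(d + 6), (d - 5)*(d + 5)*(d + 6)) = d^3 + 6*d^2 - 25*d - 150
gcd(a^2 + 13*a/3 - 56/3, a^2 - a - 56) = a + 7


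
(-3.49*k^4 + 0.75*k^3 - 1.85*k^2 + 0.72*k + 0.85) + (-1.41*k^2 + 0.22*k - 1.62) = -3.49*k^4 + 0.75*k^3 - 3.26*k^2 + 0.94*k - 0.77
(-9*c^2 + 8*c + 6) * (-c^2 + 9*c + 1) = 9*c^4 - 89*c^3 + 57*c^2 + 62*c + 6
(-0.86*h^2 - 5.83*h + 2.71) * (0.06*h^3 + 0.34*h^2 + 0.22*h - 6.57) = -0.0516*h^5 - 0.6422*h^4 - 2.0088*h^3 + 5.289*h^2 + 38.8993*h - 17.8047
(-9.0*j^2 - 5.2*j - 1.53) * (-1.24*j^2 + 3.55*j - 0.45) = 11.16*j^4 - 25.502*j^3 - 12.5128*j^2 - 3.0915*j + 0.6885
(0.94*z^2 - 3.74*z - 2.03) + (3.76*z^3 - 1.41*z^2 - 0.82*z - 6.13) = 3.76*z^3 - 0.47*z^2 - 4.56*z - 8.16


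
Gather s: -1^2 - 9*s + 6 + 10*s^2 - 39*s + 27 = 10*s^2 - 48*s + 32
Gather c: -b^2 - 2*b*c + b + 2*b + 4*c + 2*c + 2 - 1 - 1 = -b^2 + 3*b + c*(6 - 2*b)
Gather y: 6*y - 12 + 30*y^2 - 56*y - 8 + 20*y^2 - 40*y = 50*y^2 - 90*y - 20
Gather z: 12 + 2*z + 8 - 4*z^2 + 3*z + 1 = -4*z^2 + 5*z + 21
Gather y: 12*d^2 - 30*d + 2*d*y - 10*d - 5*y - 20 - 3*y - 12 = 12*d^2 - 40*d + y*(2*d - 8) - 32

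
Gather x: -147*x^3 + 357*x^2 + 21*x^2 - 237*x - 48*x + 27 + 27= -147*x^3 + 378*x^2 - 285*x + 54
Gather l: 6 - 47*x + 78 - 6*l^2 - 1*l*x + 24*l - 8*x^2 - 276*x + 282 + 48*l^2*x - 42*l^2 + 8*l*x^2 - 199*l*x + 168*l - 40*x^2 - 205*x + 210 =l^2*(48*x - 48) + l*(8*x^2 - 200*x + 192) - 48*x^2 - 528*x + 576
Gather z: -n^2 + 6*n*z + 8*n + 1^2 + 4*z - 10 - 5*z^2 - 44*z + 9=-n^2 + 8*n - 5*z^2 + z*(6*n - 40)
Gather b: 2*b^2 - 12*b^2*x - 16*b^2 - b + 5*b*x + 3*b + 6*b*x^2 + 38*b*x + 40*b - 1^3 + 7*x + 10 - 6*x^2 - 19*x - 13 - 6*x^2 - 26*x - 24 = b^2*(-12*x - 14) + b*(6*x^2 + 43*x + 42) - 12*x^2 - 38*x - 28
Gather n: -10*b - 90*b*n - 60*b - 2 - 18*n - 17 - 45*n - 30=-70*b + n*(-90*b - 63) - 49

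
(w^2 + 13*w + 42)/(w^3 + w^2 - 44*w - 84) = (w + 7)/(w^2 - 5*w - 14)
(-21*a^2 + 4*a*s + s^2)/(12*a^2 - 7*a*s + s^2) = (7*a + s)/(-4*a + s)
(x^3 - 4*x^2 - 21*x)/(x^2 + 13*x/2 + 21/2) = 2*x*(x - 7)/(2*x + 7)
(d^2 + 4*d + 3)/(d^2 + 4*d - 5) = (d^2 + 4*d + 3)/(d^2 + 4*d - 5)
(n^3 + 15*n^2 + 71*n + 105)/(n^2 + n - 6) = (n^2 + 12*n + 35)/(n - 2)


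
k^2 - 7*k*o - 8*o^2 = (k - 8*o)*(k + o)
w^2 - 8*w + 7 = (w - 7)*(w - 1)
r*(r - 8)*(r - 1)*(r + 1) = r^4 - 8*r^3 - r^2 + 8*r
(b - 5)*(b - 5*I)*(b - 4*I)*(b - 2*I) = b^4 - 5*b^3 - 11*I*b^3 - 38*b^2 + 55*I*b^2 + 190*b + 40*I*b - 200*I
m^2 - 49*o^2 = (m - 7*o)*(m + 7*o)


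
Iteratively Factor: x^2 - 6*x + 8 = (x - 2)*(x - 4)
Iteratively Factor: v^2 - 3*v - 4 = (v - 4)*(v + 1)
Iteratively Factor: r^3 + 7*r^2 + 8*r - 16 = (r - 1)*(r^2 + 8*r + 16) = (r - 1)*(r + 4)*(r + 4)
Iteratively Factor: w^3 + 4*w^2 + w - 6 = (w + 3)*(w^2 + w - 2) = (w + 2)*(w + 3)*(w - 1)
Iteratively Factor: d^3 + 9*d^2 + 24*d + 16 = (d + 4)*(d^2 + 5*d + 4) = (d + 4)^2*(d + 1)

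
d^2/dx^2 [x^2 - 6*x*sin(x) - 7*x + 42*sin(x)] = 6*x*sin(x) - 42*sin(x) - 12*cos(x) + 2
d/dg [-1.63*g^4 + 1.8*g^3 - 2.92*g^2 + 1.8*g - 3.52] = -6.52*g^3 + 5.4*g^2 - 5.84*g + 1.8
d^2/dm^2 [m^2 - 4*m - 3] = 2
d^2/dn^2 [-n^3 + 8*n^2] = 16 - 6*n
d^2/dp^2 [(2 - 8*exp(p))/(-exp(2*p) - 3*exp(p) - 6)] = (8*exp(4*p) - 32*exp(3*p) - 306*exp(2*p) - 114*exp(p) + 324)*exp(p)/(exp(6*p) + 9*exp(5*p) + 45*exp(4*p) + 135*exp(3*p) + 270*exp(2*p) + 324*exp(p) + 216)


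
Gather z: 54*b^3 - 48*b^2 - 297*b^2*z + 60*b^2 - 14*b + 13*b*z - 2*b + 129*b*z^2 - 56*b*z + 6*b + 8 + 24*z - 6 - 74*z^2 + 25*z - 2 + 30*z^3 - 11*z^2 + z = 54*b^3 + 12*b^2 - 10*b + 30*z^3 + z^2*(129*b - 85) + z*(-297*b^2 - 43*b + 50)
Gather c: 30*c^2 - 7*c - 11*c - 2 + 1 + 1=30*c^2 - 18*c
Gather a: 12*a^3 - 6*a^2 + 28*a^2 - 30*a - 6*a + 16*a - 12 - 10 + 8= 12*a^3 + 22*a^2 - 20*a - 14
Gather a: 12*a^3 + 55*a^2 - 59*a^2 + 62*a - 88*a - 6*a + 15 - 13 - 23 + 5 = 12*a^3 - 4*a^2 - 32*a - 16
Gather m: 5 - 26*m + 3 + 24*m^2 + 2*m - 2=24*m^2 - 24*m + 6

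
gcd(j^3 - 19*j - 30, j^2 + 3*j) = j + 3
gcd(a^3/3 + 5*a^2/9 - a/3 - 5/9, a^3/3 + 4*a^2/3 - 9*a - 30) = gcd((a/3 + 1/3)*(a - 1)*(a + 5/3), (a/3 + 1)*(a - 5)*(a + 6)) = 1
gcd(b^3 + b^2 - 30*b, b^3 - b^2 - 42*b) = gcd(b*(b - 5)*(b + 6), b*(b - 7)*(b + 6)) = b^2 + 6*b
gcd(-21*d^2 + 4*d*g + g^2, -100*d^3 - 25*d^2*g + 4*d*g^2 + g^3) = 1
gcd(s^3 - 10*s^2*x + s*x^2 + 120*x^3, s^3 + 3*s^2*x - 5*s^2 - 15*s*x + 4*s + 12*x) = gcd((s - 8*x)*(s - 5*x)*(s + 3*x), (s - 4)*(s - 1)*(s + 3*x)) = s + 3*x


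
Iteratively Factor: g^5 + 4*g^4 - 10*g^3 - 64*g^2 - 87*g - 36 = (g - 4)*(g^4 + 8*g^3 + 22*g^2 + 24*g + 9) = (g - 4)*(g + 3)*(g^3 + 5*g^2 + 7*g + 3) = (g - 4)*(g + 1)*(g + 3)*(g^2 + 4*g + 3) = (g - 4)*(g + 1)*(g + 3)^2*(g + 1)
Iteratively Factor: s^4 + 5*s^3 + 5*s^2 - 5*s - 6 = (s - 1)*(s^3 + 6*s^2 + 11*s + 6) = (s - 1)*(s + 1)*(s^2 + 5*s + 6) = (s - 1)*(s + 1)*(s + 2)*(s + 3)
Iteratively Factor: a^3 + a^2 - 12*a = (a)*(a^2 + a - 12) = a*(a + 4)*(a - 3)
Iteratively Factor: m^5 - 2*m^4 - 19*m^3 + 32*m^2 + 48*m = (m - 4)*(m^4 + 2*m^3 - 11*m^2 - 12*m) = (m - 4)*(m + 1)*(m^3 + m^2 - 12*m) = (m - 4)*(m - 3)*(m + 1)*(m^2 + 4*m) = (m - 4)*(m - 3)*(m + 1)*(m + 4)*(m)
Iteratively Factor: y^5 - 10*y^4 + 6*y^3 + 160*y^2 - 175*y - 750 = (y - 5)*(y^4 - 5*y^3 - 19*y^2 + 65*y + 150) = (y - 5)*(y + 2)*(y^3 - 7*y^2 - 5*y + 75) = (y - 5)^2*(y + 2)*(y^2 - 2*y - 15) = (y - 5)^2*(y + 2)*(y + 3)*(y - 5)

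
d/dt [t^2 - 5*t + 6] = 2*t - 5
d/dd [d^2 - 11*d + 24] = 2*d - 11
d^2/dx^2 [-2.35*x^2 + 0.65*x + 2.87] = -4.70000000000000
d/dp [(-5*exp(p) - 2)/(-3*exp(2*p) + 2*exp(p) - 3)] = (-15*exp(2*p) - 12*exp(p) + 19)*exp(p)/(9*exp(4*p) - 12*exp(3*p) + 22*exp(2*p) - 12*exp(p) + 9)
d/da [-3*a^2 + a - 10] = 1 - 6*a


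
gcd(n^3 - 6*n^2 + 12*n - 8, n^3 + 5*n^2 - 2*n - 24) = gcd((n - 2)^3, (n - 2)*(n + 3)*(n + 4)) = n - 2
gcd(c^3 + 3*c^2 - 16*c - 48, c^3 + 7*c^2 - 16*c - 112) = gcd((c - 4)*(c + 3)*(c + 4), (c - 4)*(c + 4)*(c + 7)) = c^2 - 16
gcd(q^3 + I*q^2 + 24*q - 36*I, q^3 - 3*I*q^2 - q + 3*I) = q - 3*I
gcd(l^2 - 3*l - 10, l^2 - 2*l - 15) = l - 5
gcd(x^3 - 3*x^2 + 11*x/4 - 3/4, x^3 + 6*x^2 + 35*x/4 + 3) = 1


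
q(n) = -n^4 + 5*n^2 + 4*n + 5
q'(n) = -4*n^3 + 10*n + 4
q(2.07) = 16.34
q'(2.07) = -10.78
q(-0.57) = 4.24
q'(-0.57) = -0.96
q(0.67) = 9.72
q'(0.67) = 9.50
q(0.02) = 5.08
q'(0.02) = 4.20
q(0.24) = 6.24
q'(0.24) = 6.34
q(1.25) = 15.37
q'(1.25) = 8.69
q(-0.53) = 4.21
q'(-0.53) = -0.70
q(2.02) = 16.83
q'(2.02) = -8.77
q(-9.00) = -6187.00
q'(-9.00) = 2830.00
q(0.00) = 5.00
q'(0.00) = 4.00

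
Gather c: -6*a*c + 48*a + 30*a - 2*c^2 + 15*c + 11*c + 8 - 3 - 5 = 78*a - 2*c^2 + c*(26 - 6*a)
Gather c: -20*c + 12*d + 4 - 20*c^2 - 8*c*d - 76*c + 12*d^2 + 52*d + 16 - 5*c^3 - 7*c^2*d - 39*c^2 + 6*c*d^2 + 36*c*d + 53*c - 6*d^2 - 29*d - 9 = -5*c^3 + c^2*(-7*d - 59) + c*(6*d^2 + 28*d - 43) + 6*d^2 + 35*d + 11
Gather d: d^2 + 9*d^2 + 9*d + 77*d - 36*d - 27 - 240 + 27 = 10*d^2 + 50*d - 240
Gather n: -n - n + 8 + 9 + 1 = 18 - 2*n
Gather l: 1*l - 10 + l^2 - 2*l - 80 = l^2 - l - 90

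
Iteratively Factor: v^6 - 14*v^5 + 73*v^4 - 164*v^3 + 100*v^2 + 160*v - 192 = (v - 3)*(v^5 - 11*v^4 + 40*v^3 - 44*v^2 - 32*v + 64) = (v - 3)*(v + 1)*(v^4 - 12*v^3 + 52*v^2 - 96*v + 64) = (v - 3)*(v - 2)*(v + 1)*(v^3 - 10*v^2 + 32*v - 32) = (v - 4)*(v - 3)*(v - 2)*(v + 1)*(v^2 - 6*v + 8) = (v - 4)*(v - 3)*(v - 2)^2*(v + 1)*(v - 4)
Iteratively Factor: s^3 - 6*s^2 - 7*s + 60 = (s - 4)*(s^2 - 2*s - 15) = (s - 4)*(s + 3)*(s - 5)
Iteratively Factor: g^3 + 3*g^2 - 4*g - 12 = (g - 2)*(g^2 + 5*g + 6) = (g - 2)*(g + 3)*(g + 2)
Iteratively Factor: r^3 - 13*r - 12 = (r - 4)*(r^2 + 4*r + 3) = (r - 4)*(r + 1)*(r + 3)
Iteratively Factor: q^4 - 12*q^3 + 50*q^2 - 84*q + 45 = (q - 3)*(q^3 - 9*q^2 + 23*q - 15) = (q - 5)*(q - 3)*(q^2 - 4*q + 3) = (q - 5)*(q - 3)*(q - 1)*(q - 3)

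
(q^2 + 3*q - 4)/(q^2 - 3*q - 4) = (-q^2 - 3*q + 4)/(-q^2 + 3*q + 4)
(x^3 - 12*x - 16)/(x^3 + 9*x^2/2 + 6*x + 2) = 2*(x - 4)/(2*x + 1)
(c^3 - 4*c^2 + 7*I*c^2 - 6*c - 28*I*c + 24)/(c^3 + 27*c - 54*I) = (c^2 + c*(-4 + I) - 4*I)/(c^2 - 6*I*c - 9)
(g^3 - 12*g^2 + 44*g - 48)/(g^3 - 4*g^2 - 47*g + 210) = (g^2 - 6*g + 8)/(g^2 + 2*g - 35)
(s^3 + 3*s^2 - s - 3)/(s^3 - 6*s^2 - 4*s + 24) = (s^3 + 3*s^2 - s - 3)/(s^3 - 6*s^2 - 4*s + 24)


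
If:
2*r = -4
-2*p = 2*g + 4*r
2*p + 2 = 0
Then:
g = 5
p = -1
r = -2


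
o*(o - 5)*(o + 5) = o^3 - 25*o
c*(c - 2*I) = c^2 - 2*I*c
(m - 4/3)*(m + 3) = m^2 + 5*m/3 - 4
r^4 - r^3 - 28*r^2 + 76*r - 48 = (r - 4)*(r - 2)*(r - 1)*(r + 6)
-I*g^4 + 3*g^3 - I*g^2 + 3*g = g*(g - I)*(g + 3*I)*(-I*g + 1)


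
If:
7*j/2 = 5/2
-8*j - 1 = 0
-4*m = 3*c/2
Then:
No Solution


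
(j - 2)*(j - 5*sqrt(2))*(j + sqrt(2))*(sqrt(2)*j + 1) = sqrt(2)*j^4 - 7*j^3 - 2*sqrt(2)*j^3 - 14*sqrt(2)*j^2 + 14*j^2 - 10*j + 28*sqrt(2)*j + 20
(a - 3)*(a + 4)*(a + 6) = a^3 + 7*a^2 - 6*a - 72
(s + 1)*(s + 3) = s^2 + 4*s + 3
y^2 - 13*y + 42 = (y - 7)*(y - 6)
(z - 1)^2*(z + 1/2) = z^3 - 3*z^2/2 + 1/2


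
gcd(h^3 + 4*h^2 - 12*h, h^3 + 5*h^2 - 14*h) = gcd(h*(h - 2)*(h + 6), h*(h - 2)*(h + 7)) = h^2 - 2*h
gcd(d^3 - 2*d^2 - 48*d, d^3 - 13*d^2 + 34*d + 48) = d - 8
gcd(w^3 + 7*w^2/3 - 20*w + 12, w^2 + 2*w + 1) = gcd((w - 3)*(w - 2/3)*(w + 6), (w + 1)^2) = 1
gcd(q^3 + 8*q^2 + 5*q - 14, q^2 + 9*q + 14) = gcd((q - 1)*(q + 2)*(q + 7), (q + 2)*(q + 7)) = q^2 + 9*q + 14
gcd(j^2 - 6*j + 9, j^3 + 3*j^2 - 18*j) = j - 3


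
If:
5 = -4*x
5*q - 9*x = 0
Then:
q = -9/4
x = -5/4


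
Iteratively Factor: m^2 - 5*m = (m - 5)*(m)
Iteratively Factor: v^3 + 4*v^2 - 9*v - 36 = (v + 4)*(v^2 - 9) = (v + 3)*(v + 4)*(v - 3)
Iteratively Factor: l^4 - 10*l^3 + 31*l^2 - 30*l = (l)*(l^3 - 10*l^2 + 31*l - 30) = l*(l - 3)*(l^2 - 7*l + 10) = l*(l - 3)*(l - 2)*(l - 5)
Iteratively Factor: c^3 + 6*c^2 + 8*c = (c + 4)*(c^2 + 2*c) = c*(c + 4)*(c + 2)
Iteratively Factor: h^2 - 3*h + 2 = (h - 1)*(h - 2)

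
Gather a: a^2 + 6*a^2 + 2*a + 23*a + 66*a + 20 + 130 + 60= 7*a^2 + 91*a + 210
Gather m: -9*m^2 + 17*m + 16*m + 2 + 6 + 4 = -9*m^2 + 33*m + 12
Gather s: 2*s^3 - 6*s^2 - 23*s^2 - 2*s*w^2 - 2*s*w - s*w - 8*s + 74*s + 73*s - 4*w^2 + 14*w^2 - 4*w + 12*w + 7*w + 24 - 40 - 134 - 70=2*s^3 - 29*s^2 + s*(-2*w^2 - 3*w + 139) + 10*w^2 + 15*w - 220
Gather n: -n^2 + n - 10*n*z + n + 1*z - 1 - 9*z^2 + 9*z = -n^2 + n*(2 - 10*z) - 9*z^2 + 10*z - 1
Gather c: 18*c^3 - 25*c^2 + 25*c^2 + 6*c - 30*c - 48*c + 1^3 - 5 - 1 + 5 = 18*c^3 - 72*c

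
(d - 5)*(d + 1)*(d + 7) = d^3 + 3*d^2 - 33*d - 35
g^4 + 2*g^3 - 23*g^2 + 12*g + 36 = (g - 3)*(g - 2)*(g + 1)*(g + 6)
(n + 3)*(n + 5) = n^2 + 8*n + 15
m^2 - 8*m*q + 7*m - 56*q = (m + 7)*(m - 8*q)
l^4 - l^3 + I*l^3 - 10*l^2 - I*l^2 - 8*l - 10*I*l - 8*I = (l - 4)*(l + 1)*(l + 2)*(l + I)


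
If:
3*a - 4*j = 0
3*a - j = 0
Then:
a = 0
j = 0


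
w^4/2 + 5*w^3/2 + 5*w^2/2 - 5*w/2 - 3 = (w/2 + 1/2)*(w - 1)*(w + 2)*(w + 3)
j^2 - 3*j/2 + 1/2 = (j - 1)*(j - 1/2)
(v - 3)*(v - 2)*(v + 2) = v^3 - 3*v^2 - 4*v + 12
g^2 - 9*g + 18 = (g - 6)*(g - 3)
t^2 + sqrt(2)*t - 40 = (t - 4*sqrt(2))*(t + 5*sqrt(2))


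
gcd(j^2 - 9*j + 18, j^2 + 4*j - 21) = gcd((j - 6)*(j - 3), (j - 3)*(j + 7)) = j - 3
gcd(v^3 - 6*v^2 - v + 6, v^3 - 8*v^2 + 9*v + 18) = v^2 - 5*v - 6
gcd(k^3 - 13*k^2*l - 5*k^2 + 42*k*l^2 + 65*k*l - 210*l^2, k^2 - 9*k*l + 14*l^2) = k - 7*l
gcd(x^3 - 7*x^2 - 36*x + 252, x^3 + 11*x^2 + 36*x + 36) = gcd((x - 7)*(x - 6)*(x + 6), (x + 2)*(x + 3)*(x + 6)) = x + 6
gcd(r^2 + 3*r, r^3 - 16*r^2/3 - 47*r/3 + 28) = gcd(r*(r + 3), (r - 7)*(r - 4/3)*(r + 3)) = r + 3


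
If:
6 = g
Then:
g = 6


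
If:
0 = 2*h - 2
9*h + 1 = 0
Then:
No Solution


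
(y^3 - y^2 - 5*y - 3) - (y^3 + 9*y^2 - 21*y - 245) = -10*y^2 + 16*y + 242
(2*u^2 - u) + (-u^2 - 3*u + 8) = u^2 - 4*u + 8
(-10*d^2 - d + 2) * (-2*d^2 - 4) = 20*d^4 + 2*d^3 + 36*d^2 + 4*d - 8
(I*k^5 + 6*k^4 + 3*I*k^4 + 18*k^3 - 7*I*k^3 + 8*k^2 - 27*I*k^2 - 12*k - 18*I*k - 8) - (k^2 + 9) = I*k^5 + 6*k^4 + 3*I*k^4 + 18*k^3 - 7*I*k^3 + 7*k^2 - 27*I*k^2 - 12*k - 18*I*k - 17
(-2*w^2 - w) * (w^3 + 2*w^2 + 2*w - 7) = -2*w^5 - 5*w^4 - 6*w^3 + 12*w^2 + 7*w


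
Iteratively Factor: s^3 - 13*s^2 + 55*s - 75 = (s - 5)*(s^2 - 8*s + 15) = (s - 5)^2*(s - 3)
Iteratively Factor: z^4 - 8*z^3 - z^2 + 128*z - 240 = (z - 5)*(z^3 - 3*z^2 - 16*z + 48) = (z - 5)*(z + 4)*(z^2 - 7*z + 12) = (z - 5)*(z - 4)*(z + 4)*(z - 3)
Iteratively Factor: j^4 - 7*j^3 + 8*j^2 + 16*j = (j - 4)*(j^3 - 3*j^2 - 4*j) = (j - 4)^2*(j^2 + j) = (j - 4)^2*(j + 1)*(j)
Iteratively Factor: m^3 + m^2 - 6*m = (m - 2)*(m^2 + 3*m) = (m - 2)*(m + 3)*(m)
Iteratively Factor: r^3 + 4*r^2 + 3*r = (r)*(r^2 + 4*r + 3) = r*(r + 1)*(r + 3)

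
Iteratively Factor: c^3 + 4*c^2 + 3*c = (c + 1)*(c^2 + 3*c) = (c + 1)*(c + 3)*(c)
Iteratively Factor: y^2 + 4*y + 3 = (y + 3)*(y + 1)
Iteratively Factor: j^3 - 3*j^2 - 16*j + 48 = (j + 4)*(j^2 - 7*j + 12) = (j - 4)*(j + 4)*(j - 3)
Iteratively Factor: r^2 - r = (r - 1)*(r)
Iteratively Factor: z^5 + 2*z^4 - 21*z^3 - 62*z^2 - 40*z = (z + 1)*(z^4 + z^3 - 22*z^2 - 40*z) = (z + 1)*(z + 4)*(z^3 - 3*z^2 - 10*z) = (z + 1)*(z + 2)*(z + 4)*(z^2 - 5*z) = (z - 5)*(z + 1)*(z + 2)*(z + 4)*(z)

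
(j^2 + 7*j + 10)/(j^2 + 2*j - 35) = (j^2 + 7*j + 10)/(j^2 + 2*j - 35)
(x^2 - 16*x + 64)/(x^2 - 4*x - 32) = (x - 8)/(x + 4)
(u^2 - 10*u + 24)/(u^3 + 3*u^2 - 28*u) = (u - 6)/(u*(u + 7))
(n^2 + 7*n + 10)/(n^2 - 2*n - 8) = (n + 5)/(n - 4)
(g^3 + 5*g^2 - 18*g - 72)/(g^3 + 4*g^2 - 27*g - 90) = (g - 4)/(g - 5)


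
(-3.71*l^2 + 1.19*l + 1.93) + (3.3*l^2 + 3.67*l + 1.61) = -0.41*l^2 + 4.86*l + 3.54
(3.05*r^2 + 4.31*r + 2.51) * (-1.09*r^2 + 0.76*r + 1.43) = -3.3245*r^4 - 2.3799*r^3 + 4.9012*r^2 + 8.0709*r + 3.5893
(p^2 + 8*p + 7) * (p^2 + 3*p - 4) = p^4 + 11*p^3 + 27*p^2 - 11*p - 28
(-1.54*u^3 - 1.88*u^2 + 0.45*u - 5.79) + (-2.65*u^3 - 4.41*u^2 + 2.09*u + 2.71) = -4.19*u^3 - 6.29*u^2 + 2.54*u - 3.08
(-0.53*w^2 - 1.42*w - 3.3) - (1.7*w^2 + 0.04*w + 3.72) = -2.23*w^2 - 1.46*w - 7.02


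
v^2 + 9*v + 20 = (v + 4)*(v + 5)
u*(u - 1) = u^2 - u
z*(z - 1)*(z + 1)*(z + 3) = z^4 + 3*z^3 - z^2 - 3*z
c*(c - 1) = c^2 - c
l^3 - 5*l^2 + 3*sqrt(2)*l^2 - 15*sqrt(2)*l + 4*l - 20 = (l - 5)*(l + sqrt(2))*(l + 2*sqrt(2))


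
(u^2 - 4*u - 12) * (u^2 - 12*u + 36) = u^4 - 16*u^3 + 72*u^2 - 432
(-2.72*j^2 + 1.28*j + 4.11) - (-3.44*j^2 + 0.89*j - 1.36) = 0.72*j^2 + 0.39*j + 5.47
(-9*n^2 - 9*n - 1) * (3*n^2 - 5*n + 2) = -27*n^4 + 18*n^3 + 24*n^2 - 13*n - 2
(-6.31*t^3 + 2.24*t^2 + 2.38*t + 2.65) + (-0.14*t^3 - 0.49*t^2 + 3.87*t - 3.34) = -6.45*t^3 + 1.75*t^2 + 6.25*t - 0.69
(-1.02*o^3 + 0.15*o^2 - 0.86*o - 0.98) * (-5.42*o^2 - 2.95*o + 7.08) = 5.5284*o^5 + 2.196*o^4 - 3.0029*o^3 + 8.9106*o^2 - 3.1978*o - 6.9384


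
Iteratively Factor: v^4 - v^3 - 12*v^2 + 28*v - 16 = (v - 1)*(v^3 - 12*v + 16) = (v - 2)*(v - 1)*(v^2 + 2*v - 8) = (v - 2)^2*(v - 1)*(v + 4)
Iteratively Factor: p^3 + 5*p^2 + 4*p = (p + 4)*(p^2 + p) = p*(p + 4)*(p + 1)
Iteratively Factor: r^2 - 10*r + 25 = (r - 5)*(r - 5)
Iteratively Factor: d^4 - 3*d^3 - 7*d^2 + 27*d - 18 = (d - 1)*(d^3 - 2*d^2 - 9*d + 18) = (d - 1)*(d + 3)*(d^2 - 5*d + 6) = (d - 3)*(d - 1)*(d + 3)*(d - 2)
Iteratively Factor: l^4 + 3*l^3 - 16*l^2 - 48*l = (l)*(l^3 + 3*l^2 - 16*l - 48) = l*(l + 4)*(l^2 - l - 12) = l*(l - 4)*(l + 4)*(l + 3)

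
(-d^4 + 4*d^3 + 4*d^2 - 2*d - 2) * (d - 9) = -d^5 + 13*d^4 - 32*d^3 - 38*d^2 + 16*d + 18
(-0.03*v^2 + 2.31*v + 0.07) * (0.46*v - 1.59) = -0.0138*v^3 + 1.1103*v^2 - 3.6407*v - 0.1113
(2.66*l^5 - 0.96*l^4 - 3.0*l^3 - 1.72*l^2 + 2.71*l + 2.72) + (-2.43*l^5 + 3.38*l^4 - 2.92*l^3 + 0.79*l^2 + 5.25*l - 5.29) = 0.23*l^5 + 2.42*l^4 - 5.92*l^3 - 0.93*l^2 + 7.96*l - 2.57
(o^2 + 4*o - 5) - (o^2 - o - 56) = 5*o + 51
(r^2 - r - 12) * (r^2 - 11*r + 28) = r^4 - 12*r^3 + 27*r^2 + 104*r - 336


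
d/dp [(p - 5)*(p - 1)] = 2*p - 6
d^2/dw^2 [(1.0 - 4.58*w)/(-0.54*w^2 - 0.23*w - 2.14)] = ((1.08*w + 0.23)*(2.16*w + 0.46)*(4.58*w - 1.0) - (14.8392*w + 1.0268)*(0.54*w^2 + 0.23*w + 2.14))/(0.54*w^2 + 0.23*w + 2.14)^3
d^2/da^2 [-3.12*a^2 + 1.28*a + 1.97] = -6.24000000000000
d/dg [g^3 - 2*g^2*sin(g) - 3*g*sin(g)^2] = -2*g^2*cos(g) + 3*g^2 - 4*g*sin(g) - 3*g*sin(2*g) - 3*sin(g)^2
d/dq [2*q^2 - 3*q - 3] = 4*q - 3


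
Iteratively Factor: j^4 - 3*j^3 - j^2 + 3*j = (j)*(j^3 - 3*j^2 - j + 3) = j*(j + 1)*(j^2 - 4*j + 3) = j*(j - 3)*(j + 1)*(j - 1)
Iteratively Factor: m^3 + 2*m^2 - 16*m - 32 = (m - 4)*(m^2 + 6*m + 8) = (m - 4)*(m + 2)*(m + 4)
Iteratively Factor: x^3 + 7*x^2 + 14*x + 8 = (x + 2)*(x^2 + 5*x + 4) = (x + 2)*(x + 4)*(x + 1)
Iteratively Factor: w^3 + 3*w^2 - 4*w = (w + 4)*(w^2 - w) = w*(w + 4)*(w - 1)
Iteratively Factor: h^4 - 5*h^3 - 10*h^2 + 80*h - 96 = (h - 3)*(h^3 - 2*h^2 - 16*h + 32) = (h - 3)*(h + 4)*(h^2 - 6*h + 8) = (h - 3)*(h - 2)*(h + 4)*(h - 4)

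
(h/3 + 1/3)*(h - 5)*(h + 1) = h^3/3 - h^2 - 3*h - 5/3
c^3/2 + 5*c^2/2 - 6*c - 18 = (c/2 + 1)*(c - 3)*(c + 6)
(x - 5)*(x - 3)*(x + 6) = x^3 - 2*x^2 - 33*x + 90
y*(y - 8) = y^2 - 8*y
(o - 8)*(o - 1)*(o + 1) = o^3 - 8*o^2 - o + 8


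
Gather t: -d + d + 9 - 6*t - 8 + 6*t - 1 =0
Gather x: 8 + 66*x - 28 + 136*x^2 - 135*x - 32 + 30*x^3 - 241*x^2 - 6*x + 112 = 30*x^3 - 105*x^2 - 75*x + 60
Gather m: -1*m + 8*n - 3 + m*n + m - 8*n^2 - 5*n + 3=m*n - 8*n^2 + 3*n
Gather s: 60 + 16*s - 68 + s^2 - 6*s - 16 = s^2 + 10*s - 24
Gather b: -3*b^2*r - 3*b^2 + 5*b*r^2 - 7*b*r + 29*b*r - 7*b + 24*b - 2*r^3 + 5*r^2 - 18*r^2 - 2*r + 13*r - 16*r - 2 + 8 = b^2*(-3*r - 3) + b*(5*r^2 + 22*r + 17) - 2*r^3 - 13*r^2 - 5*r + 6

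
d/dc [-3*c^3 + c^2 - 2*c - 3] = -9*c^2 + 2*c - 2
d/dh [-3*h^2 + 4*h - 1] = 4 - 6*h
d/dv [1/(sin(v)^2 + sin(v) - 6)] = -(2*sin(v) + 1)*cos(v)/(sin(v)^2 + sin(v) - 6)^2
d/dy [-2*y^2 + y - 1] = 1 - 4*y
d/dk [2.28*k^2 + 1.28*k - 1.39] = 4.56*k + 1.28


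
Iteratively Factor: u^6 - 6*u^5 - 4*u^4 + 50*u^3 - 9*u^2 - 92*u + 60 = (u + 2)*(u^5 - 8*u^4 + 12*u^3 + 26*u^2 - 61*u + 30) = (u + 2)^2*(u^4 - 10*u^3 + 32*u^2 - 38*u + 15) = (u - 3)*(u + 2)^2*(u^3 - 7*u^2 + 11*u - 5) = (u - 5)*(u - 3)*(u + 2)^2*(u^2 - 2*u + 1) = (u - 5)*(u - 3)*(u - 1)*(u + 2)^2*(u - 1)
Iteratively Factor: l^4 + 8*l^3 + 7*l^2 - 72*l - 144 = (l + 4)*(l^3 + 4*l^2 - 9*l - 36) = (l + 4)^2*(l^2 - 9) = (l + 3)*(l + 4)^2*(l - 3)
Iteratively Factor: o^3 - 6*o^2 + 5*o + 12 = (o - 4)*(o^2 - 2*o - 3) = (o - 4)*(o - 3)*(o + 1)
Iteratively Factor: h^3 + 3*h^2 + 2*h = (h)*(h^2 + 3*h + 2) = h*(h + 2)*(h + 1)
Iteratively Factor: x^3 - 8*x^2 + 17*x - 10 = (x - 2)*(x^2 - 6*x + 5) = (x - 2)*(x - 1)*(x - 5)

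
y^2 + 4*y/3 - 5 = (y - 5/3)*(y + 3)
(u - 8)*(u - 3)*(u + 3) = u^3 - 8*u^2 - 9*u + 72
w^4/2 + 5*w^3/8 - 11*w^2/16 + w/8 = w*(w/2 + 1)*(w - 1/2)*(w - 1/4)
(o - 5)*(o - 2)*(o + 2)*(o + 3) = o^4 - 2*o^3 - 19*o^2 + 8*o + 60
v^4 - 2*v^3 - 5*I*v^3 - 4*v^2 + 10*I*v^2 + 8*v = v*(v - 2)*(v - 4*I)*(v - I)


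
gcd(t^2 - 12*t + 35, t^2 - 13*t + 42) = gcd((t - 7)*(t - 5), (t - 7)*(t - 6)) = t - 7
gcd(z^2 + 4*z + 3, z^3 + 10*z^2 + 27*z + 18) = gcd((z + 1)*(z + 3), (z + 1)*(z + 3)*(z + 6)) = z^2 + 4*z + 3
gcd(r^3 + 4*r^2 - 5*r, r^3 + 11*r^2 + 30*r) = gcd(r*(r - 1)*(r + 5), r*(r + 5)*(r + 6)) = r^2 + 5*r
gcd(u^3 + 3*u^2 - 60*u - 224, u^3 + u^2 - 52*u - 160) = u^2 - 4*u - 32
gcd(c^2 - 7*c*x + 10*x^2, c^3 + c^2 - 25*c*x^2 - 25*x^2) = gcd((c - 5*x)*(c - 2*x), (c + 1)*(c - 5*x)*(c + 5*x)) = -c + 5*x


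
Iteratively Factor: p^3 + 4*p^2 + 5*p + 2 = (p + 1)*(p^2 + 3*p + 2) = (p + 1)*(p + 2)*(p + 1)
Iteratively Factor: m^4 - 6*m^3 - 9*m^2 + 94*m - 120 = (m - 3)*(m^3 - 3*m^2 - 18*m + 40) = (m - 3)*(m + 4)*(m^2 - 7*m + 10) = (m - 5)*(m - 3)*(m + 4)*(m - 2)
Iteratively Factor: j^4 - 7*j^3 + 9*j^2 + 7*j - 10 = (j + 1)*(j^3 - 8*j^2 + 17*j - 10) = (j - 5)*(j + 1)*(j^2 - 3*j + 2) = (j - 5)*(j - 1)*(j + 1)*(j - 2)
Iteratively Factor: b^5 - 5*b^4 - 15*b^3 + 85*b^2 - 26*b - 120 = (b - 3)*(b^4 - 2*b^3 - 21*b^2 + 22*b + 40) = (b - 3)*(b + 1)*(b^3 - 3*b^2 - 18*b + 40) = (b - 3)*(b - 2)*(b + 1)*(b^2 - b - 20) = (b - 5)*(b - 3)*(b - 2)*(b + 1)*(b + 4)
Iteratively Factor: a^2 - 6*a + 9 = (a - 3)*(a - 3)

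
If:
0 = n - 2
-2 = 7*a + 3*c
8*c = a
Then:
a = -16/59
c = -2/59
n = 2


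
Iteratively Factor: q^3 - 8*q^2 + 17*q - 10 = (q - 1)*(q^2 - 7*q + 10) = (q - 5)*(q - 1)*(q - 2)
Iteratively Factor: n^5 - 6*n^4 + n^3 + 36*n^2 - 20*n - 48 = (n + 2)*(n^4 - 8*n^3 + 17*n^2 + 2*n - 24) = (n - 3)*(n + 2)*(n^3 - 5*n^2 + 2*n + 8) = (n - 3)*(n + 1)*(n + 2)*(n^2 - 6*n + 8) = (n - 4)*(n - 3)*(n + 1)*(n + 2)*(n - 2)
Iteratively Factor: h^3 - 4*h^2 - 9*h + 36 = (h - 3)*(h^2 - h - 12) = (h - 4)*(h - 3)*(h + 3)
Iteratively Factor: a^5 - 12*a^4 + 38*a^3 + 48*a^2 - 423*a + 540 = (a - 3)*(a^4 - 9*a^3 + 11*a^2 + 81*a - 180) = (a - 4)*(a - 3)*(a^3 - 5*a^2 - 9*a + 45) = (a - 5)*(a - 4)*(a - 3)*(a^2 - 9) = (a - 5)*(a - 4)*(a - 3)*(a + 3)*(a - 3)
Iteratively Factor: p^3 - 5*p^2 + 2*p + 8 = (p - 4)*(p^2 - p - 2) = (p - 4)*(p + 1)*(p - 2)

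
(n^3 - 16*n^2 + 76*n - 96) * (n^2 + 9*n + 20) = n^5 - 7*n^4 - 48*n^3 + 268*n^2 + 656*n - 1920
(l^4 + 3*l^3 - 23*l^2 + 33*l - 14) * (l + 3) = l^5 + 6*l^4 - 14*l^3 - 36*l^2 + 85*l - 42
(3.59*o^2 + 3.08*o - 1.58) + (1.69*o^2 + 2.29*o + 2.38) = 5.28*o^2 + 5.37*o + 0.8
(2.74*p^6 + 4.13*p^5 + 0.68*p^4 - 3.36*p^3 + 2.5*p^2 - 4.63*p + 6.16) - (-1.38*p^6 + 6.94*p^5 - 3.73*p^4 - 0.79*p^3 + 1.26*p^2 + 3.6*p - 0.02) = 4.12*p^6 - 2.81*p^5 + 4.41*p^4 - 2.57*p^3 + 1.24*p^2 - 8.23*p + 6.18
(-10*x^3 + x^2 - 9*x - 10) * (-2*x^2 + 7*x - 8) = 20*x^5 - 72*x^4 + 105*x^3 - 51*x^2 + 2*x + 80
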